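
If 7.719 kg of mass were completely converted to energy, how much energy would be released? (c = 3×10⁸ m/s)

Using E = mc²:
c² = (3×10⁸)² = 9×10¹⁶ m²/s²
E = 7.719 × 9×10¹⁶ = 6.947×10¹⁷ J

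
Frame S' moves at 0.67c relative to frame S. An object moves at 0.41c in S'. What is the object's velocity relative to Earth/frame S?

u = (u' + v)/(1 + u'v/c²)
Numerator: 0.41 + 0.67 = 1.08
Denominator: 1 + 0.2747 = 1.2747
u = 1.08/1.2747 = 0.8473c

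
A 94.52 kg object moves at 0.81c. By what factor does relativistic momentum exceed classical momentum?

p_rel = γmv, p_class = mv
Ratio = γ = 1/√(1 - 0.81²) = 1.705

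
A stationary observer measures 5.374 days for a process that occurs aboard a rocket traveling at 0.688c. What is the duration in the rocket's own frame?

Dilated time Δt = 5.374 days
γ = 1/√(1 - 0.688²) = 1.378
Δt₀ = Δt/γ = 5.374/1.378 = 3.900 days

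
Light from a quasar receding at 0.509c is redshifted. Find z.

β = 0.509
(1+β)/(1-β) = 1.509/0.491 = 3.0733
√(3.0733) = 1.7531
z = 1.7531 - 1 = 0.7531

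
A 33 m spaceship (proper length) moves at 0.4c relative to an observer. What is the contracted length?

Proper length L₀ = 33 m
γ = 1/√(1 - 0.4²) = 1.0911
L = L₀/γ = 33/1.0911 = 30.24 m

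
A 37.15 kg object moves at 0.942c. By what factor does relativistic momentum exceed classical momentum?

p_rel = γmv, p_class = mv
Ratio = γ = 1/√(1 - 0.942²) = 2.980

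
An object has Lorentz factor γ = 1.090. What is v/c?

From γ = 1/√(1 - v²/c²):
1/γ² = 1/1.090² = 0.8417
v²/c² = 1 - 0.8417 = 0.1583
v/c = √(0.1583) = 0.3979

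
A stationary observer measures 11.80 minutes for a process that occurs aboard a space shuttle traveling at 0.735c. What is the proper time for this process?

Dilated time Δt = 11.80 minutes
γ = 1/√(1 - 0.735²) = 1.4748
Δt₀ = Δt/γ = 11.80/1.4748 = 8.001 minutes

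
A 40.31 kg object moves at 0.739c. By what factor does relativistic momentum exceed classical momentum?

p_rel = γmv, p_class = mv
Ratio = γ = 1/√(1 - 0.739²) = 1.484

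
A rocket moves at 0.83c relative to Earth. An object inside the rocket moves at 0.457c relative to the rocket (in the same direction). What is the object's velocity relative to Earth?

u = (u' + v)/(1 + u'v/c²)
Numerator: 0.457 + 0.83 = 1.287
Denominator: 1 + 0.37931 = 1.37931
u = 1.287/1.37931 = 0.9331c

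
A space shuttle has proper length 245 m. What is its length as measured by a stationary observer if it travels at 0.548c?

Proper length L₀ = 245 m
γ = 1/√(1 - 0.548²) = 1.1955
L = L₀/γ = 245/1.1955 = 204.9 m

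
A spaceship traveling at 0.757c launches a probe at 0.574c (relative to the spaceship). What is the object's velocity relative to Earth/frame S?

u = (u' + v)/(1 + u'v/c²)
Numerator: 0.574 + 0.757 = 1.331
Denominator: 1 + 0.434518 = 1.434518
u = 1.331/1.434518 = 0.9278c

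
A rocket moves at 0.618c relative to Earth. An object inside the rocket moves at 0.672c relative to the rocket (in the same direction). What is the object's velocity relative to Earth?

u = (u' + v)/(1 + u'v/c²)
Numerator: 0.672 + 0.618 = 1.29
Denominator: 1 + 0.415296 = 1.415296
u = 1.29/1.415296 = 0.9115c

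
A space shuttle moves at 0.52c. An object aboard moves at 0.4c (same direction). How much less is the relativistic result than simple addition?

Classical: u' + v = 0.4 + 0.52 = 0.92c
Relativistic: u = (0.4 + 0.52)/(1 + 0.208) = 0.92/1.208 = 0.7616c
Difference: 0.92 - 0.7616 = 0.1584c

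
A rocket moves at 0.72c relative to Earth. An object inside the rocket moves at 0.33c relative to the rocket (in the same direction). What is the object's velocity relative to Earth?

u = (u' + v)/(1 + u'v/c²)
Numerator: 0.33 + 0.72 = 1.05
Denominator: 1 + 0.2376 = 1.2376
u = 1.05/1.2376 = 0.8484c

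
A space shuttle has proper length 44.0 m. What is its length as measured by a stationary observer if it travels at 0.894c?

Proper length L₀ = 44.0 m
γ = 1/√(1 - 0.894²) = 2.232
L = L₀/γ = 44.0/2.232 = 19.71 m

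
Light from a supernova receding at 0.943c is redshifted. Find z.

β = 0.943
(1+β)/(1-β) = 1.943/0.057 = 34.088
√(34.088) = 5.838
z = 5.838 - 1 = 4.838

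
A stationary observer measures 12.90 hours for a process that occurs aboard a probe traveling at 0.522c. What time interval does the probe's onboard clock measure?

Dilated time Δt = 12.90 hours
γ = 1/√(1 - 0.522²) = 1.1724
Δt₀ = Δt/γ = 12.90/1.1724 = 11.00 hours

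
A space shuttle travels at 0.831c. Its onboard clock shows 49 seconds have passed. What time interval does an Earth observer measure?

Proper time Δt₀ = 49 seconds
γ = 1/√(1 - 0.831²) = 1.7977
Δt = γΔt₀ = 1.7977 × 49 = 88.09 seconds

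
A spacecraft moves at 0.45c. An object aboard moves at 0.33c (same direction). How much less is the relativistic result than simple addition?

Classical: u' + v = 0.33 + 0.45 = 0.78c
Relativistic: u = (0.33 + 0.45)/(1 + 0.1485) = 0.78/1.1485 = 0.6791c
Difference: 0.78 - 0.6791 = 0.1009c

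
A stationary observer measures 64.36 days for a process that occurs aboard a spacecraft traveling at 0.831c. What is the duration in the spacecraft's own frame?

Dilated time Δt = 64.36 days
γ = 1/√(1 - 0.831²) = 1.798
Δt₀ = Δt/γ = 64.36/1.798 = 35.80 days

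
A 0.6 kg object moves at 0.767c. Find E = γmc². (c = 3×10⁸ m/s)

γ = 1/√(1 - 0.767²) = 1.5585
mc² = 0.6 × (3×10⁸)² = 5.400×10¹⁶ J
E = γmc² = 1.5585 × 5.400×10¹⁶ = 8.416×10¹⁶ J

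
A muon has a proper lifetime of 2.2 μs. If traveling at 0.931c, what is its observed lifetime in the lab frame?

Proper lifetime τ₀ = 2.2 μs
γ = 1/√(1 - 0.931²) = 2.7396
τ = γτ₀ = 2.7396 × 2.2 μs = 6.027 μs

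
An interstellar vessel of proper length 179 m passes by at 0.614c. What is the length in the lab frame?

Proper length L₀ = 179 m
γ = 1/√(1 - 0.614²) = 1.267
L = L₀/γ = 179/1.267 = 141.3 m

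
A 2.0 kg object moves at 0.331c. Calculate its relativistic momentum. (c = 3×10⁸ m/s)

γ = 1/√(1 - 0.331²) = 1.060
v = 0.331 × 3×10⁸ = 9.930×10⁷ m/s
p = γmv = 1.060 × 2.0 × 9.930×10⁷ = 2.105×10⁸ kg·m/s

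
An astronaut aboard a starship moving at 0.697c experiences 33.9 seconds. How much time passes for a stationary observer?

Proper time Δt₀ = 33.9 seconds
γ = 1/√(1 - 0.697²) = 1.3946
Δt = γΔt₀ = 1.3946 × 33.9 = 47.28 seconds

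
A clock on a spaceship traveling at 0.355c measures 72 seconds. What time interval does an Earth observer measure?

Proper time Δt₀ = 72 seconds
γ = 1/√(1 - 0.355²) = 1.0697
Δt = γΔt₀ = 1.0697 × 72 = 77.02 seconds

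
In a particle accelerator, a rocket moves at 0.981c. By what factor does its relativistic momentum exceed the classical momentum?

p_rel = γmv, p_class = mv
Ratio = γ = 1/√(1 - 0.981²)
= 1/√(0.037639) = 5.154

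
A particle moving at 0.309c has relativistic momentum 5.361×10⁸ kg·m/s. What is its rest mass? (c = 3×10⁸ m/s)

γ = 1/√(1 - 0.309²) = 1.0515
v = 0.309 × 3×10⁸ = 9.270×10⁷ m/s
m = p/(γv) = 5.361×10⁸/(1.0515 × 9.270×10⁷) = 5.500 kg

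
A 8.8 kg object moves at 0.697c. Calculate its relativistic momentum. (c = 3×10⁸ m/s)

γ = 1/√(1 - 0.697²) = 1.3946
v = 0.697 × 3×10⁸ = 2.091×10⁸ m/s
p = γmv = 1.3946 × 8.8 × 2.091×10⁸ = 2.566×10⁹ kg·m/s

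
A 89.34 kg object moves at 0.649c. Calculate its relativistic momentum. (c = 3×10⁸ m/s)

γ = 1/√(1 - 0.649²) = 1.314
v = 0.649 × 3×10⁸ = 1.947×10⁸ m/s
p = γmv = 1.314 × 89.34 × 1.947×10⁸ = 2.286×10¹⁰ kg·m/s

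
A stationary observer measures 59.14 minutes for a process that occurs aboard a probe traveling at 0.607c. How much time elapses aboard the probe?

Dilated time Δt = 59.14 minutes
γ = 1/√(1 - 0.607²) = 1.2583
Δt₀ = Δt/γ = 59.14/1.2583 = 47.00 minutes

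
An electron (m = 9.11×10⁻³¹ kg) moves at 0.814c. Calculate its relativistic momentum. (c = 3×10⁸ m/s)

γ = 1/√(1 - 0.814²) = 1.7216
v = 0.814 × 3×10⁸ = 2.442×10⁸ m/s
p = γmv = 1.7216 × 9.11×10⁻³¹ × 2.442×10⁸ = 3.830×10⁻²² kg·m/s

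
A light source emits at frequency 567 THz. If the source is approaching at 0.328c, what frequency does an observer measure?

β = v/c = 0.328
(1+β)/(1-β) = 1.328/0.672 = 1.9762
Doppler factor = √(1.9762) = 1.4058
f_obs = 567 × 1.4058 = 797.1 THz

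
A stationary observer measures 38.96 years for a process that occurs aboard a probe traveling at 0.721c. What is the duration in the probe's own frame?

Dilated time Δt = 38.96 years
γ = 1/√(1 - 0.721²) = 1.443
Δt₀ = Δt/γ = 38.96/1.443 = 27.00 years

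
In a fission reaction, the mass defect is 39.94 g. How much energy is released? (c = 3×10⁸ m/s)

Convert mass defect: Δm = 39.94 g = 0.03994 kg
E = Δm·c² = 0.03994 × (3×10⁸)²
= 0.03994 × 9×10¹⁶ = 3.595×10¹⁵ J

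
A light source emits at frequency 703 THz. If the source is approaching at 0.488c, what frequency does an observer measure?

β = v/c = 0.488
(1+β)/(1-β) = 1.488/0.512 = 2.9063
Doppler factor = √(2.9063) = 1.7048
f_obs = 703 × 1.7048 = 1198 THz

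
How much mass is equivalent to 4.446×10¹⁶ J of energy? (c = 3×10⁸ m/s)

From E = mc², we get m = E/c²
c² = (3×10⁸)² = 9×10¹⁶ m²/s²
m = 4.446×10¹⁶ / 9×10¹⁶ = 0.4940 kg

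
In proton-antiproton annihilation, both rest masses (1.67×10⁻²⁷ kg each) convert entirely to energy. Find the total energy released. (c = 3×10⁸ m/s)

Both particles have the same rest mass, so total mass = 2m
E = 2m·c² = 2 × 1.67×10⁻²⁷ × (3×10⁸)²
= 2 × 1.67×10⁻²⁷ × 9×10¹⁶
= 3.006×10⁻¹⁰ J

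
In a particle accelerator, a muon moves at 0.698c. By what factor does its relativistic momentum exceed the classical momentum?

p_rel = γmv, p_class = mv
Ratio = γ = 1/√(1 - 0.698²)
= 1/√(0.512796) = 1.396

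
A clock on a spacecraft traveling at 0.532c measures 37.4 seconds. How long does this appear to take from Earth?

Proper time Δt₀ = 37.4 seconds
γ = 1/√(1 - 0.532²) = 1.181
Δt = γΔt₀ = 1.181 × 37.4 = 44.17 seconds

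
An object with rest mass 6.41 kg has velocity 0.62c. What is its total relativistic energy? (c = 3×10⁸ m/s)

γ = 1/√(1 - 0.62²) = 1.2745
mc² = 6.41 × (3×10⁸)² = 5.769×10¹⁷ J
E = γmc² = 1.2745 × 5.769×10¹⁷ = 7.353×10¹⁷ J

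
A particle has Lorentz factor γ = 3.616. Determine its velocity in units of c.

From γ = 1/√(1 - v²/c²):
1/γ² = 1/3.616² = 0.07648
v²/c² = 1 - 0.07648 = 0.9235
v/c = √(0.9235) = 0.9610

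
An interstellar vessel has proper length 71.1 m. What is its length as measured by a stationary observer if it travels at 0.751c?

Proper length L₀ = 71.1 m
γ = 1/√(1 - 0.751²) = 1.5145
L = L₀/γ = 71.1/1.5145 = 46.95 m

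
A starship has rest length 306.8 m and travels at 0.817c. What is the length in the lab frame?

Proper length L₀ = 306.8 m
γ = 1/√(1 - 0.817²) = 1.734
L = L₀/γ = 306.8/1.734 = 176.9 m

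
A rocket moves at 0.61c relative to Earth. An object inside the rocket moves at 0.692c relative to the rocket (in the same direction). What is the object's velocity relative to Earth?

u = (u' + v)/(1 + u'v/c²)
Numerator: 0.692 + 0.61 = 1.302
Denominator: 1 + 0.42212 = 1.42212
u = 1.302/1.42212 = 0.9155c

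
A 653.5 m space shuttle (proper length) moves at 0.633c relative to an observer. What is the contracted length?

Proper length L₀ = 653.5 m
γ = 1/√(1 - 0.633²) = 1.2917
L = L₀/γ = 653.5/1.2917 = 505.9 m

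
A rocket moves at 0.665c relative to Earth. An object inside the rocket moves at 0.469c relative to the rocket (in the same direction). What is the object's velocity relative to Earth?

u = (u' + v)/(1 + u'v/c²)
Numerator: 0.469 + 0.665 = 1.134
Denominator: 1 + 0.311885 = 1.311885
u = 1.134/1.311885 = 0.8644c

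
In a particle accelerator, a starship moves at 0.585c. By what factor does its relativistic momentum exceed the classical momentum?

p_rel = γmv, p_class = mv
Ratio = γ = 1/√(1 - 0.585²)
= 1/√(0.657775) = 1.233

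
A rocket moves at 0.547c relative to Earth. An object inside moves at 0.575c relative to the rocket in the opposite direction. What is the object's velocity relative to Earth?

Object's velocity in rocket frame is u' = -0.575c
u = (u' + v)/(1 + u'v/c²) = (v - 0.575)/(1 - 0.575·v/c²)
Numerator: 0.547 - 0.575 = -0.028
Denominator: 1 - 0.314525 = 0.685475
u = -0.028/0.685475 = -0.04085c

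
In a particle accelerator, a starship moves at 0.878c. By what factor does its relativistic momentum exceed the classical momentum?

p_rel = γmv, p_class = mv
Ratio = γ = 1/√(1 - 0.878²)
= 1/√(0.229116) = 2.089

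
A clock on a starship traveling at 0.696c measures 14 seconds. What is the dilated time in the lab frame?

Proper time Δt₀ = 14 seconds
γ = 1/√(1 - 0.696²) = 1.393
Δt = γΔt₀ = 1.393 × 14 = 19.50 seconds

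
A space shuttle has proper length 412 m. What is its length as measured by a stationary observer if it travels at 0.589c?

Proper length L₀ = 412 m
γ = 1/√(1 - 0.589²) = 1.2374
L = L₀/γ = 412/1.2374 = 333.0 m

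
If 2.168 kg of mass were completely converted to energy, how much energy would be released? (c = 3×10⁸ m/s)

Using E = mc²:
c² = (3×10⁸)² = 9×10¹⁶ m²/s²
E = 2.168 × 9×10¹⁶ = 1.951×10¹⁷ J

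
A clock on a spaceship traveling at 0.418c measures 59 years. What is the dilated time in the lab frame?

Proper time Δt₀ = 59 years
γ = 1/√(1 - 0.418²) = 1.1008
Δt = γΔt₀ = 1.1008 × 59 = 64.95 years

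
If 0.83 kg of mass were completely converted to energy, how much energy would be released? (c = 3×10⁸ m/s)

Using E = mc²:
c² = (3×10⁸)² = 9×10¹⁶ m²/s²
E = 0.83 × 9×10¹⁶ = 7.470×10¹⁶ J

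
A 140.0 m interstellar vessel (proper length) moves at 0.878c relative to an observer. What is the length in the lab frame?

Proper length L₀ = 140.0 m
γ = 1/√(1 - 0.878²) = 2.0892
L = L₀/γ = 140.0/2.0892 = 67.01 m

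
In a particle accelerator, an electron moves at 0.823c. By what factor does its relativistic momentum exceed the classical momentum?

p_rel = γmv, p_class = mv
Ratio = γ = 1/√(1 - 0.823²)
= 1/√(0.322671) = 1.760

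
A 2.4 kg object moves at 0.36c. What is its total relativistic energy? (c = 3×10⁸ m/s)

γ = 1/√(1 - 0.36²) = 1.0719
mc² = 2.4 × (3×10⁸)² = 2.160×10¹⁷ J
E = γmc² = 1.0719 × 2.160×10¹⁷ = 2.315×10¹⁷ J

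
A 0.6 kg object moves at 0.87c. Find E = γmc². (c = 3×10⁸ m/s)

γ = 1/√(1 - 0.87²) = 2.028
mc² = 0.6 × (3×10⁸)² = 5.400×10¹⁶ J
E = γmc² = 2.028 × 5.400×10¹⁶ = 1.095×10¹⁷ J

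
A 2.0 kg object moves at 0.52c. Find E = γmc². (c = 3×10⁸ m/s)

γ = 1/√(1 - 0.52²) = 1.1707
mc² = 2.0 × (3×10⁸)² = 1.800×10¹⁷ J
E = γmc² = 1.1707 × 1.800×10¹⁷ = 2.107×10¹⁷ J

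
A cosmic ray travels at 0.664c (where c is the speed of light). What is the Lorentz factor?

v/c = 0.664, so (v/c)² = 0.440896
1 - (v/c)² = 0.559104
γ = 1/√(0.559104) = 1.337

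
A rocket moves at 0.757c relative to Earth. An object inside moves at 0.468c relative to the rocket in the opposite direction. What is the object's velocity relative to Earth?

Object's velocity in rocket frame is u' = -0.468c
u = (u' + v)/(1 + u'v/c²) = (v - 0.468)/(1 - 0.468·v/c²)
Numerator: 0.757 - 0.468 = 0.289
Denominator: 1 - 0.354276 = 0.645724
u = 0.289/0.645724 = 0.4476c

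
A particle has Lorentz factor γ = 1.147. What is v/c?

From γ = 1/√(1 - v²/c²):
1/γ² = 1/1.147² = 0.7601
v²/c² = 1 - 0.7601 = 0.2399
v/c = √(0.2399) = 0.4898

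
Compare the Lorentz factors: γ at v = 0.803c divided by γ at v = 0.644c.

γ₁ = 1/√(1 - 0.803²) = 1.678
γ₂ = 1/√(1 - 0.644²) = 1.307
γ₁/γ₂ = 1.678/1.307 = 1.284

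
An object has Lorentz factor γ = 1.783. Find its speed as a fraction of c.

From γ = 1/√(1 - v²/c²):
1/γ² = 1/1.783² = 0.3146
v²/c² = 1 - 0.3146 = 0.6854
v/c = √(0.6854) = 0.8279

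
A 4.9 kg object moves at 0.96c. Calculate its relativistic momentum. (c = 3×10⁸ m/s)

γ = 1/√(1 - 0.96²) = 3.5714
v = 0.96 × 3×10⁸ = 2.880×10⁸ m/s
p = γmv = 3.5714 × 4.9 × 2.880×10⁸ = 5.040×10⁹ kg·m/s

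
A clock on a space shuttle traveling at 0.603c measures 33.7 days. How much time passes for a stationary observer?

Proper time Δt₀ = 33.7 days
γ = 1/√(1 - 0.603²) = 1.2535
Δt = γΔt₀ = 1.2535 × 33.7 = 42.24 days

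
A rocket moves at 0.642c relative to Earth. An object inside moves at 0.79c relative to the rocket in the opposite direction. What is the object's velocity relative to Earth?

Object's velocity in rocket frame is u' = -0.79c
u = (u' + v)/(1 + u'v/c²) = (v - 0.79)/(1 - 0.79·v/c²)
Numerator: 0.642 - 0.79 = -0.148
Denominator: 1 - 0.50718 = 0.49282
u = -0.148/0.49282 = -0.3003c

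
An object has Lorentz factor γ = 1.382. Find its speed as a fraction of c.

From γ = 1/√(1 - v²/c²):
1/γ² = 1/1.382² = 0.5236
v²/c² = 1 - 0.5236 = 0.4764
v/c = √(0.4764) = 0.6902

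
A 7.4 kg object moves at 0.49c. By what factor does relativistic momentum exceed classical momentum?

p_rel = γmv, p_class = mv
Ratio = γ = 1/√(1 - 0.49²) = 1.147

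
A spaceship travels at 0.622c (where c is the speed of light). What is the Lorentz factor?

v/c = 0.622, so (v/c)² = 0.386884
1 - (v/c)² = 0.613116
γ = 1/√(0.613116) = 1.277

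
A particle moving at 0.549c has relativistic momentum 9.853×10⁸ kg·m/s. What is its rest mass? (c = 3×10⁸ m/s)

γ = 1/√(1 - 0.549²) = 1.1964
v = 0.549 × 3×10⁸ = 1.647×10⁸ m/s
m = p/(γv) = 9.853×10⁸/(1.1964 × 1.647×10⁸) = 5.000 kg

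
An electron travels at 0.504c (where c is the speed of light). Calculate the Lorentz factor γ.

v/c = 0.504, so (v/c)² = 0.254016
1 - (v/c)² = 0.745984
γ = 1/√(0.745984) = 1.158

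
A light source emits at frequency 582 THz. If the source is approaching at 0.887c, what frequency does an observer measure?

β = v/c = 0.887
(1+β)/(1-β) = 1.887/0.113 = 16.699
Doppler factor = √(16.699) = 4.086
f_obs = 582 × 4.086 = 2378 THz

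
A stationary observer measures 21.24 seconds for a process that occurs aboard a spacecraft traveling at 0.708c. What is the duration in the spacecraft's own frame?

Dilated time Δt = 21.24 seconds
γ = 1/√(1 - 0.708²) = 1.416
Δt₀ = Δt/γ = 21.24/1.416 = 15.00 seconds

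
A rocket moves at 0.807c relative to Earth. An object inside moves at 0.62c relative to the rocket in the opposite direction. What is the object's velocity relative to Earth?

Object's velocity in rocket frame is u' = -0.62c
u = (u' + v)/(1 + u'v/c²) = (v - 0.62)/(1 - 0.62·v/c²)
Numerator: 0.807 - 0.62 = 0.187
Denominator: 1 - 0.50034 = 0.49966
u = 0.187/0.49966 = 0.3743c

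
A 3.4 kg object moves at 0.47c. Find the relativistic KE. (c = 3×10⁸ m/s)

γ = 1/√(1 - 0.47²) = 1.13293
γ - 1 = 0.13293
KE = (γ-1)mc² = 0.13293 × 3.4 × (3×10⁸)² = 4.068×10¹⁶ J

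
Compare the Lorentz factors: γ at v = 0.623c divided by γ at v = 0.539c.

γ₁ = 1/√(1 - 0.623²) = 1.278
γ₂ = 1/√(1 - 0.539²) = 1.187
γ₁/γ₂ = 1.278/1.187 = 1.077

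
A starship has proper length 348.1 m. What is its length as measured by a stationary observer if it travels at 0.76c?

Proper length L₀ = 348.1 m
γ = 1/√(1 - 0.76²) = 1.539
L = L₀/γ = 348.1/1.539 = 226.2 m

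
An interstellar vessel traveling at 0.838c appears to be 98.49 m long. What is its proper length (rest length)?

Contracted length L = 98.49 m
γ = 1/√(1 - 0.838²) = 1.833
L₀ = γL = 1.833 × 98.49 = 180.5 m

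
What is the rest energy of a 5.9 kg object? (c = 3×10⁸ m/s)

c² = (3×10⁸)² = 9.000×10¹⁶ m²/s²
E₀ = mc² = 5.9 × 9.000×10¹⁶ = 5.310×10¹⁷ J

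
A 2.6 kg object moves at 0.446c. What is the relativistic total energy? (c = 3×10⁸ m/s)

γ = 1/√(1 - 0.446²) = 1.117
mc² = 2.6 × (3×10⁸)² = 2.340×10¹⁷ J
E = γmc² = 1.117 × 2.340×10¹⁷ = 2.614×10¹⁷ J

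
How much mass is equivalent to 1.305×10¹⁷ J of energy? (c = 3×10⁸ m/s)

From E = mc², we get m = E/c²
c² = (3×10⁸)² = 9×10¹⁶ m²/s²
m = 1.305×10¹⁷ / 9×10¹⁶ = 1.450 kg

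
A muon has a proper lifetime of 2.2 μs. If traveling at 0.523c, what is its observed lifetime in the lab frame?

Proper lifetime τ₀ = 2.2 μs
γ = 1/√(1 - 0.523²) = 1.173
τ = γτ₀ = 1.173 × 2.2 μs = 2.581 μs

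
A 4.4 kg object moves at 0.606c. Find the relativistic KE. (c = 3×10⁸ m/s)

γ = 1/√(1 - 0.606²) = 1.2571
γ - 1 = 0.2571
KE = (γ-1)mc² = 0.2571 × 4.4 × (3×10⁸)² = 1.018×10¹⁷ J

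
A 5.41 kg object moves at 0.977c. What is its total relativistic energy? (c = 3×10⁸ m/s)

γ = 1/√(1 - 0.977²) = 4.6896
mc² = 5.41 × (3×10⁸)² = 4.869×10¹⁷ J
E = γmc² = 4.6896 × 4.869×10¹⁷ = 2.283×10¹⁸ J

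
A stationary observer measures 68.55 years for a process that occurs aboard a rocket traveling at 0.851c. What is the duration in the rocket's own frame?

Dilated time Δt = 68.55 years
γ = 1/√(1 - 0.851²) = 1.904
Δt₀ = Δt/γ = 68.55/1.904 = 36.00 years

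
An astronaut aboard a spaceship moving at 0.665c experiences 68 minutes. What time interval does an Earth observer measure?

Proper time Δt₀ = 68 minutes
γ = 1/√(1 - 0.665²) = 1.339
Δt = γΔt₀ = 1.339 × 68 = 91.05 minutes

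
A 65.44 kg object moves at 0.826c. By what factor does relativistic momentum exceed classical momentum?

p_rel = γmv, p_class = mv
Ratio = γ = 1/√(1 - 0.826²) = 1.774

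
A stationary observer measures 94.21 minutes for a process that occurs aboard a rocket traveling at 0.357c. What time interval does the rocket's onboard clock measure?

Dilated time Δt = 94.21 minutes
γ = 1/√(1 - 0.357²) = 1.07054
Δt₀ = Δt/γ = 94.21/1.07054 = 88.00 minutes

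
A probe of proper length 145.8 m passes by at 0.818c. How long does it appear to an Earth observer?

Proper length L₀ = 145.8 m
γ = 1/√(1 - 0.818²) = 1.7385
L = L₀/γ = 145.8/1.7385 = 83.87 m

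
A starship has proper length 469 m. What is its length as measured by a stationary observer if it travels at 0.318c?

Proper length L₀ = 469 m
γ = 1/√(1 - 0.318²) = 1.05475
L = L₀/γ = 469/1.05475 = 444.7 m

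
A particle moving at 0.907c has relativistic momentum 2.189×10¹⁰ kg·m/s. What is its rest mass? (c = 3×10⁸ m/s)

γ = 1/√(1 - 0.907²) = 2.3746
v = 0.907 × 3×10⁸ = 2.721×10⁸ m/s
m = p/(γv) = 2.189×10¹⁰/(2.3746 × 2.721×10⁸) = 33.88 kg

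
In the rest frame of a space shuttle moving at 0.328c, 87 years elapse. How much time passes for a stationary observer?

Proper time Δt₀ = 87 years
γ = 1/√(1 - 0.328²) = 1.05856
Δt = γΔt₀ = 1.05856 × 87 = 92.09 years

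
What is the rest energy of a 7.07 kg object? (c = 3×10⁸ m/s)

c² = (3×10⁸)² = 9.000×10¹⁶ m²/s²
E₀ = mc² = 7.07 × 9.000×10¹⁶ = 6.363×10¹⁷ J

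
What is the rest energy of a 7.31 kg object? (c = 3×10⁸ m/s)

c² = (3×10⁸)² = 9.000×10¹⁶ m²/s²
E₀ = mc² = 7.31 × 9.000×10¹⁶ = 6.579×10¹⁷ J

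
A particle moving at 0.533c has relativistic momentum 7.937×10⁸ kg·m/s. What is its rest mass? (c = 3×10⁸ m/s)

γ = 1/√(1 - 0.533²) = 1.1819
v = 0.533 × 3×10⁸ = 1.599×10⁸ m/s
m = p/(γv) = 7.937×10⁸/(1.1819 × 1.599×10⁸) = 4.200 kg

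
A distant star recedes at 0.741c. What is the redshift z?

β = 0.741
(1+β)/(1-β) = 1.741/0.259 = 6.722
√(6.722) = 2.593
z = 2.593 - 1 = 1.593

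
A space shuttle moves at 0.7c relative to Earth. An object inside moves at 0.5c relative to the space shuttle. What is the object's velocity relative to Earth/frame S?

u = (u' + v)/(1 + u'v/c²)
Numerator: 0.5 + 0.7 = 1.2
Denominator: 1 + 0.35 = 1.35
u = 1.2/1.35 = 0.8889c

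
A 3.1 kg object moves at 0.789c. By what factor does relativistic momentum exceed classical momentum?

p_rel = γmv, p_class = mv
Ratio = γ = 1/√(1 - 0.789²) = 1.628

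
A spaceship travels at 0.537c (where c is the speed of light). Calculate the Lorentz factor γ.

v/c = 0.537, so (v/c)² = 0.288369
1 - (v/c)² = 0.711631
γ = 1/√(0.711631) = 1.185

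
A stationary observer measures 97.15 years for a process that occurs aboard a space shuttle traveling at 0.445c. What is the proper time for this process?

Dilated time Δt = 97.15 years
γ = 1/√(1 - 0.445²) = 1.1167
Δt₀ = Δt/γ = 97.15/1.1167 = 87.00 years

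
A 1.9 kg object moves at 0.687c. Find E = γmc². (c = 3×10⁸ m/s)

γ = 1/√(1 - 0.687²) = 1.376
mc² = 1.9 × (3×10⁸)² = 1.710×10¹⁷ J
E = γmc² = 1.376 × 1.710×10¹⁷ = 2.353×10¹⁷ J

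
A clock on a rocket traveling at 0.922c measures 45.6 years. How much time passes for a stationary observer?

Proper time Δt₀ = 45.6 years
γ = 1/√(1 - 0.922²) = 2.583
Δt = γΔt₀ = 2.583 × 45.6 = 117.8 years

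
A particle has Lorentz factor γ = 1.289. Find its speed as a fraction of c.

From γ = 1/√(1 - v²/c²):
1/γ² = 1/1.289² = 0.6019
v²/c² = 1 - 0.6019 = 0.3981
v/c = √(0.3981) = 0.6310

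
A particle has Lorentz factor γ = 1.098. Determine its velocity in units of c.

From γ = 1/√(1 - v²/c²):
1/γ² = 1/1.098² = 0.82946
v²/c² = 1 - 0.82946 = 0.17054
v/c = √(0.17054) = 0.4130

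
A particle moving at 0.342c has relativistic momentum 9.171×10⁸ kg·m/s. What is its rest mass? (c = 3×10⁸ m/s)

γ = 1/√(1 - 0.342²) = 1.06417
v = 0.342 × 3×10⁸ = 1.026×10⁸ m/s
m = p/(γv) = 9.171×10⁸/(1.06417 × 1.026×10⁸) = 8.400 kg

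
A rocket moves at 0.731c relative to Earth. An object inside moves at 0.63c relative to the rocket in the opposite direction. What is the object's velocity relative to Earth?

Object's velocity in rocket frame is u' = -0.63c
u = (u' + v)/(1 + u'v/c²) = (v - 0.63)/(1 - 0.63·v/c²)
Numerator: 0.731 - 0.63 = 0.101
Denominator: 1 - 0.46053 = 0.53947
u = 0.101/0.53947 = 0.1872c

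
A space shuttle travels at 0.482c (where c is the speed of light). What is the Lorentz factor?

v/c = 0.482, so (v/c)² = 0.232324
1 - (v/c)² = 0.767676
γ = 1/√(0.767676) = 1.141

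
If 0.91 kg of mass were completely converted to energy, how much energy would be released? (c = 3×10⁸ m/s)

Using E = mc²:
c² = (3×10⁸)² = 9×10¹⁶ m²/s²
E = 0.91 × 9×10¹⁶ = 8.190×10¹⁶ J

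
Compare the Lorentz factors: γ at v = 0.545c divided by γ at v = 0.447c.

γ₁ = 1/√(1 - 0.545²) = 1.193
γ₂ = 1/√(1 - 0.447²) = 1.118
γ₁/γ₂ = 1.193/1.118 = 1.067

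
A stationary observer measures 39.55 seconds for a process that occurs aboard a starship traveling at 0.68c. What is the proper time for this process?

Dilated time Δt = 39.55 seconds
γ = 1/√(1 - 0.68²) = 1.364
Δt₀ = Δt/γ = 39.55/1.364 = 29.00 seconds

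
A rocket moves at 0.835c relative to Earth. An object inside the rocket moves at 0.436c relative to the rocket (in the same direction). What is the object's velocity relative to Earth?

u = (u' + v)/(1 + u'v/c²)
Numerator: 0.436 + 0.835 = 1.271
Denominator: 1 + 0.36406 = 1.36406
u = 1.271/1.36406 = 0.9318c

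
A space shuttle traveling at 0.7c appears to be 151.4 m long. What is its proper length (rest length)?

Contracted length L = 151.4 m
γ = 1/√(1 - 0.7²) = 1.400
L₀ = γL = 1.400 × 151.4 = 212.0 m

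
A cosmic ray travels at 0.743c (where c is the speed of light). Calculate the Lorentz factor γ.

v/c = 0.743, so (v/c)² = 0.552049
1 - (v/c)² = 0.447951
γ = 1/√(0.447951) = 1.494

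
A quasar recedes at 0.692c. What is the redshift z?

β = 0.692
(1+β)/(1-β) = 1.692/0.308 = 5.494
√(5.494) = 2.344
z = 2.344 - 1 = 1.344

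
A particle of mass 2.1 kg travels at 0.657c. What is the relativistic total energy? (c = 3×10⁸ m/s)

γ = 1/√(1 - 0.657²) = 1.3265
mc² = 2.1 × (3×10⁸)² = 1.890×10¹⁷ J
E = γmc² = 1.3265 × 1.890×10¹⁷ = 2.507×10¹⁷ J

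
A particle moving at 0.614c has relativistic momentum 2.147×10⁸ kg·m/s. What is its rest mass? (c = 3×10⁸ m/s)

γ = 1/√(1 - 0.614²) = 1.267
v = 0.614 × 3×10⁸ = 1.842×10⁸ m/s
m = p/(γv) = 2.147×10⁸/(1.267 × 1.842×10⁸) = 0.9200 kg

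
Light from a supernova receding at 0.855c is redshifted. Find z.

β = 0.855
(1+β)/(1-β) = 1.855/0.145 = 12.793
√(12.793) = 3.577
z = 3.577 - 1 = 2.577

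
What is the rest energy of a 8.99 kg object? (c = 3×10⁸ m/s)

c² = (3×10⁸)² = 9.000×10¹⁶ m²/s²
E₀ = mc² = 8.99 × 9.000×10¹⁶ = 8.091×10¹⁷ J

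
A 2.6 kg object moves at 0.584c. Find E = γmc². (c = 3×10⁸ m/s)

γ = 1/√(1 - 0.584²) = 1.232
mc² = 2.6 × (3×10⁸)² = 2.340×10¹⁷ J
E = γmc² = 1.232 × 2.340×10¹⁷ = 2.883×10¹⁷ J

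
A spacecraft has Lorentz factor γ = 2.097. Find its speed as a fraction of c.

From γ = 1/√(1 - v²/c²):
1/γ² = 1/2.097² = 0.2274
v²/c² = 1 - 0.2274 = 0.7726
v/c = √(0.7726) = 0.8790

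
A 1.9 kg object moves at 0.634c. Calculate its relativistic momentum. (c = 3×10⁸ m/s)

γ = 1/√(1 - 0.634²) = 1.293
v = 0.634 × 3×10⁸ = 1.902×10⁸ m/s
p = γmv = 1.293 × 1.9 × 1.902×10⁸ = 4.673×10⁸ kg·m/s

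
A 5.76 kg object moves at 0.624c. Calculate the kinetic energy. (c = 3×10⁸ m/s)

γ = 1/√(1 - 0.624²) = 1.2797
γ - 1 = 0.2797
KE = (γ-1)mc² = 0.2797 × 5.76 × (3×10⁸)² = 1.450×10¹⁷ J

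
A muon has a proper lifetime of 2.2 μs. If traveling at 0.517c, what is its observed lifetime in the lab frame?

Proper lifetime τ₀ = 2.2 μs
γ = 1/√(1 - 0.517²) = 1.168
τ = γτ₀ = 1.168 × 2.2 μs = 2.570 μs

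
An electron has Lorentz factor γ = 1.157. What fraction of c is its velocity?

From γ = 1/√(1 - v²/c²):
1/γ² = 1/1.157² = 0.7470
v²/c² = 1 - 0.7470 = 0.2530
v/c = √(0.2530) = 0.5030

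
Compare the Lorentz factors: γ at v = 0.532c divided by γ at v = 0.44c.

γ₁ = 1/√(1 - 0.532²) = 1.1810
γ₂ = 1/√(1 - 0.44²) = 1.1136
γ₁/γ₂ = 1.1810/1.1136 = 1.061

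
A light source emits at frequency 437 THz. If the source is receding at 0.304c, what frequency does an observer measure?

β = v/c = 0.304
(1-β)/(1+β) = 0.696/1.304 = 0.53374
Doppler factor = √(0.53374) = 0.7306
f_obs = 437 × 0.7306 = 319.3 THz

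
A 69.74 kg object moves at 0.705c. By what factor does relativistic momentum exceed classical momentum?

p_rel = γmv, p_class = mv
Ratio = γ = 1/√(1 - 0.705²) = 1.410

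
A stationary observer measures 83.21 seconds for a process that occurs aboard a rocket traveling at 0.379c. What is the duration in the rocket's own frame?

Dilated time Δt = 83.21 seconds
γ = 1/√(1 - 0.379²) = 1.0806
Δt₀ = Δt/γ = 83.21/1.0806 = 77.00 seconds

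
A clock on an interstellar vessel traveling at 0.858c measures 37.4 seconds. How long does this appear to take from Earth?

Proper time Δt₀ = 37.4 seconds
γ = 1/√(1 - 0.858²) = 1.9469
Δt = γΔt₀ = 1.9469 × 37.4 = 72.81 seconds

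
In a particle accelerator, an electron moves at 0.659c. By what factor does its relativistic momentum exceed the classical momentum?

p_rel = γmv, p_class = mv
Ratio = γ = 1/√(1 - 0.659²)
= 1/√(0.565719) = 1.330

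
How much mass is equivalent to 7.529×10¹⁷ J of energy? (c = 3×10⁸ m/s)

From E = mc², we get m = E/c²
c² = (3×10⁸)² = 9×10¹⁶ m²/s²
m = 7.529×10¹⁷ / 9×10¹⁶ = 8.366 kg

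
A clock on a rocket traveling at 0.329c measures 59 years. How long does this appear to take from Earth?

Proper time Δt₀ = 59 years
γ = 1/√(1 - 0.329²) = 1.059
Δt = γΔt₀ = 1.059 × 59 = 62.48 years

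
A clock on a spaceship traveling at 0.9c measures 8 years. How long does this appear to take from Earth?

Proper time Δt₀ = 8 years
γ = 1/√(1 - 0.9²) = 2.294
Δt = γΔt₀ = 2.294 × 8 = 18.35 years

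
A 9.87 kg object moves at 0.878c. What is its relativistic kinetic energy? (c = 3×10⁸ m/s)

γ = 1/√(1 - 0.878²) = 2.0892
γ - 1 = 1.0892
KE = (γ-1)mc² = 1.0892 × 9.87 × (3×10⁸)² = 9.675×10¹⁷ J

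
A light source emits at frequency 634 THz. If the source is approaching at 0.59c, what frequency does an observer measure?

β = v/c = 0.59
(1+β)/(1-β) = 1.59/0.41 = 3.878
Doppler factor = √(3.878) = 1.9693
f_obs = 634 × 1.9693 = 1249 THz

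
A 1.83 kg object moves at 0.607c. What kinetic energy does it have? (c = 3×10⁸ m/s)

γ = 1/√(1 - 0.607²) = 1.25833
γ - 1 = 0.25833
KE = (γ-1)mc² = 0.25833 × 1.83 × (3×10⁸)² = 4.255×10¹⁶ J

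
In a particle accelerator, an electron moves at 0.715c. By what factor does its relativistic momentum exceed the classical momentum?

p_rel = γmv, p_class = mv
Ratio = γ = 1/√(1 - 0.715²)
= 1/√(0.488775) = 1.430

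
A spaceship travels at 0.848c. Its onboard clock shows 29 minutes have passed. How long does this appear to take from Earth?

Proper time Δt₀ = 29 minutes
γ = 1/√(1 - 0.848²) = 1.887
Δt = γΔt₀ = 1.887 × 29 = 54.72 minutes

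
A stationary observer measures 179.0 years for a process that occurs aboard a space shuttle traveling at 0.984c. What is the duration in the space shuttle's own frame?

Dilated time Δt = 179.0 years
γ = 1/√(1 - 0.984²) = 5.613
Δt₀ = Δt/γ = 179.0/5.613 = 31.89 years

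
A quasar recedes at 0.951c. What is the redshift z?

β = 0.951
(1+β)/(1-β) = 1.951/0.049 = 39.82
√(39.82) = 6.310
z = 6.310 - 1 = 5.310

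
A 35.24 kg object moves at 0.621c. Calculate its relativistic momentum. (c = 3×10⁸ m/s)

γ = 1/√(1 - 0.621²) = 1.2758
v = 0.621 × 3×10⁸ = 1.863×10⁸ m/s
p = γmv = 1.2758 × 35.24 × 1.863×10⁸ = 8.376×10⁹ kg·m/s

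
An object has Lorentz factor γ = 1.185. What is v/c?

From γ = 1/√(1 - v²/c²):
1/γ² = 1/1.185² = 0.71214
v²/c² = 1 - 0.71214 = 0.28786
v/c = √(0.28786) = 0.5365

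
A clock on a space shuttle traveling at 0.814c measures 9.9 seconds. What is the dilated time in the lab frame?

Proper time Δt₀ = 9.9 seconds
γ = 1/√(1 - 0.814²) = 1.7216
Δt = γΔt₀ = 1.7216 × 9.9 = 17.04 seconds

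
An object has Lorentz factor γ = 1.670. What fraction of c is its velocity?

From γ = 1/√(1 - v²/c²):
1/γ² = 1/1.670² = 0.3586
v²/c² = 1 - 0.3586 = 0.6414
v/c = √(0.6414) = 0.8009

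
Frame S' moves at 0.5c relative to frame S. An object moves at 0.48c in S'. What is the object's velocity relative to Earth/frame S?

u = (u' + v)/(1 + u'v/c²)
Numerator: 0.48 + 0.5 = 0.98
Denominator: 1 + 0.24 = 1.24
u = 0.98/1.24 = 0.7903c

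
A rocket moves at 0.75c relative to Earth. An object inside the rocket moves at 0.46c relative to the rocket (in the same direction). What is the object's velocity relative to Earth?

u = (u' + v)/(1 + u'v/c²)
Numerator: 0.46 + 0.75 = 1.21
Denominator: 1 + 0.345 = 1.345
u = 1.21/1.345 = 0.8996c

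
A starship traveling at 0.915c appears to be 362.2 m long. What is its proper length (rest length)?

Contracted length L = 362.2 m
γ = 1/√(1 - 0.915²) = 2.4786
L₀ = γL = 2.4786 × 362.2 = 897.7 m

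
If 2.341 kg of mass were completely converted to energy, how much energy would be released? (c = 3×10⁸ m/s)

Using E = mc²:
c² = (3×10⁸)² = 9×10¹⁶ m²/s²
E = 2.341 × 9×10¹⁶ = 2.107×10¹⁷ J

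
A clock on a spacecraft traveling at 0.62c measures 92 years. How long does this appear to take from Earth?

Proper time Δt₀ = 92 years
γ = 1/√(1 - 0.62²) = 1.275
Δt = γΔt₀ = 1.275 × 92 = 117.3 years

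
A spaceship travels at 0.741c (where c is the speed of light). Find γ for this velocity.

v/c = 0.741, so (v/c)² = 0.549081
1 - (v/c)² = 0.450919
γ = 1/√(0.450919) = 1.489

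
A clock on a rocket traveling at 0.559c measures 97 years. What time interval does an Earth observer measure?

Proper time Δt₀ = 97 years
γ = 1/√(1 - 0.559²) = 1.206
Δt = γΔt₀ = 1.206 × 97 = 117.0 years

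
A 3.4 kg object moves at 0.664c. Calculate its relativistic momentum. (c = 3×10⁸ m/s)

γ = 1/√(1 - 0.664²) = 1.3374
v = 0.664 × 3×10⁸ = 1.992×10⁸ m/s
p = γmv = 1.3374 × 3.4 × 1.992×10⁸ = 9.058×10⁸ kg·m/s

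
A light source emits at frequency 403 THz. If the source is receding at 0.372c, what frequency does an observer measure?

β = v/c = 0.372
(1-β)/(1+β) = 0.628/1.372 = 0.45773
Doppler factor = √(0.45773) = 0.6766
f_obs = 403 × 0.6766 = 272.7 THz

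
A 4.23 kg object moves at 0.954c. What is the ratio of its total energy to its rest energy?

E = γmc², E₀ = mc²
E/E₀ = γ = 1/√(1 - 0.954²) = 3.335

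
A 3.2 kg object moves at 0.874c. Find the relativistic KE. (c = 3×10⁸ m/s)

γ = 1/√(1 - 0.874²) = 2.058
γ - 1 = 1.058
KE = (γ-1)mc² = 1.058 × 3.2 × (3×10⁸)² = 3.047×10¹⁷ J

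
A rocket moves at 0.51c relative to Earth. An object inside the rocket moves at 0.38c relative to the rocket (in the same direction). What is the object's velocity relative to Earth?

u = (u' + v)/(1 + u'v/c²)
Numerator: 0.38 + 0.51 = 0.89
Denominator: 1 + 0.1938 = 1.1938
u = 0.89/1.1938 = 0.7455c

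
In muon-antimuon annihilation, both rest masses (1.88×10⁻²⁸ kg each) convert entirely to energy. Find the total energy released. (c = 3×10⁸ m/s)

Both particles have the same rest mass, so total mass = 2m
E = 2m·c² = 2 × 1.88×10⁻²⁸ × (3×10⁸)²
= 2 × 1.88×10⁻²⁸ × 9×10¹⁶
= 3.384×10⁻¹¹ J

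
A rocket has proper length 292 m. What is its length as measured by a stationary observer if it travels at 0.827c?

Proper length L₀ = 292 m
γ = 1/√(1 - 0.827²) = 1.7787
L = L₀/γ = 292/1.7787 = 164.2 m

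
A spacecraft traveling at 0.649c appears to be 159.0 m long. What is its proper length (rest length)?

Contracted length L = 159.0 m
γ = 1/√(1 - 0.649²) = 1.3144
L₀ = γL = 1.3144 × 159.0 = 209.0 m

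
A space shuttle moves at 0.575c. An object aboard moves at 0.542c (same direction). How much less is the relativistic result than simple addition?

Classical: u' + v = 0.542 + 0.575 = 1.117c
Relativistic: u = (0.542 + 0.575)/(1 + 0.31165) = 1.117/1.31165 = 0.8516c
Difference: 1.117 - 0.8516 = 0.2654c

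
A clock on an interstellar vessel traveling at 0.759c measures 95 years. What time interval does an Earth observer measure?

Proper time Δt₀ = 95 years
γ = 1/√(1 - 0.759²) = 1.536
Δt = γΔt₀ = 1.536 × 95 = 145.9 years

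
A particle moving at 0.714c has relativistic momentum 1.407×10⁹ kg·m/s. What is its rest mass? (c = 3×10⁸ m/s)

γ = 1/√(1 - 0.714²) = 1.4283
v = 0.714 × 3×10⁸ = 2.142×10⁸ m/s
m = p/(γv) = 1.407×10⁹/(1.4283 × 2.142×10⁸) = 4.599 kg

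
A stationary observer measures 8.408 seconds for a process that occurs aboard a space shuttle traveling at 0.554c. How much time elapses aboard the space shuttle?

Dilated time Δt = 8.408 seconds
γ = 1/√(1 - 0.554²) = 1.2012
Δt₀ = Δt/γ = 8.408/1.2012 = 7.000 seconds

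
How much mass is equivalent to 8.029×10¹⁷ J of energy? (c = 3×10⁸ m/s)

From E = mc², we get m = E/c²
c² = (3×10⁸)² = 9×10¹⁶ m²/s²
m = 8.029×10¹⁷ / 9×10¹⁶ = 8.921 kg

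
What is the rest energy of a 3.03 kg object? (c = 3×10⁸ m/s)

c² = (3×10⁸)² = 9.000×10¹⁶ m²/s²
E₀ = mc² = 3.03 × 9.000×10¹⁶ = 2.727×10¹⁷ J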